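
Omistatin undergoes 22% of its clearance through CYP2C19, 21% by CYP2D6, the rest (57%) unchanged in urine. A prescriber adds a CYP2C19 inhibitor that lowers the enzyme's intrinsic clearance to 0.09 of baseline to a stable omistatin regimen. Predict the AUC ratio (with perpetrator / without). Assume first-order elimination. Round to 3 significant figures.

CYP2C19: 0.22 × 0.09 = 0.0198
CYP2D6: 0.21 (unchanged)
Other: 0.57 (unchanged)
CL_new/CL_old = 0.0198 + 0.21 + 0.57 = 0.7998.
Since AUC ∝ 1/CL, the ratio is 1 / 0.7998 = 1.25.

1.25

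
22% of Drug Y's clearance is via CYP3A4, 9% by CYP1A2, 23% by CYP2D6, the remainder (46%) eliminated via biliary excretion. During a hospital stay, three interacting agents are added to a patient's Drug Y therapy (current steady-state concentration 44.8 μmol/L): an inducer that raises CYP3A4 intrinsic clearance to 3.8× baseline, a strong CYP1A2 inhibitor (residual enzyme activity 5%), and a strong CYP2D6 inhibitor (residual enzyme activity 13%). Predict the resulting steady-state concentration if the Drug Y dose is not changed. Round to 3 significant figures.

33.7 μmol/L

The CYP3A4 pathway (22% of clearance) rises to 3.8× activity: 0.22 × 3.8 = 0.836.
The CYP1A2 pathway (9% of clearance) drops to 0.05× activity: 0.09 × 0.05 = 0.0045.
The CYP2D6 pathway (23% of clearance) is reduced to 0.13× activity: 0.23 × 0.13 = 0.0299.
Non-CYP routes (46%) are unchanged.
New clearance relative to baseline: 0.836 + 0.0045 + 0.0299 + 0.46 = 1.3304.
Steady-state concentration ∝ 1/CL: new value = 44.8 / 1.3304 = 33.7 μmol/L.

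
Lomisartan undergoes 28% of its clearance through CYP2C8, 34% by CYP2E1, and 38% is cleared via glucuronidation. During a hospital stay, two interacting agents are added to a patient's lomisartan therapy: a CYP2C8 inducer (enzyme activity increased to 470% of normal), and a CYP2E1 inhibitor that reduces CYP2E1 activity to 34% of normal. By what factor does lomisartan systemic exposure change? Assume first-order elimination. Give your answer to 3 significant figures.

0.552

The CYP2C8 pathway (28% of clearance) is boosted to 4.7× activity: 0.28 × 4.7 = 1.316.
The CYP2E1 pathway (34% of clearance) is reduced to 0.34× activity: 0.34 × 0.34 = 0.1156.
The remaining 38% of clearance is unaffected.
Relative clearance = 1.316 + 0.1156 + 0.38 = 1.8116.
Net systemic exposure ratio = 1 / 1.8116 = 0.552.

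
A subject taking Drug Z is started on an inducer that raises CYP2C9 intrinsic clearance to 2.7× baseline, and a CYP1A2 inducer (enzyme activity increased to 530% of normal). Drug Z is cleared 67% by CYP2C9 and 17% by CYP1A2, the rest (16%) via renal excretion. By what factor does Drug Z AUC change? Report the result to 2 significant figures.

0.35

The CYP2C9 pathway (67% of clearance) is boosted to 2.7× activity: 0.67 × 2.7 = 1.809.
The CYP1A2 pathway (17% of clearance) is boosted to 5.3× activity: 0.17 × 5.3 = 0.901.
Non-CYP routes (16%) are unchanged.
New clearance relative to baseline: 1.809 + 0.901 + 0.16 = 2.87.
Because AUC varies inversely with clearance, the combined effect is 1 / 2.87 = 0.35.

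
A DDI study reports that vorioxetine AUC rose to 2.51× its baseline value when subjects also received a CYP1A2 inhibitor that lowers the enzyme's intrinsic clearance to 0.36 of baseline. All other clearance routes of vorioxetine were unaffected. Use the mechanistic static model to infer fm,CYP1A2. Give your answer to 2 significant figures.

0.94

Write x for the fraction cleared via CYP1A2. The observed AUC change means clearance fell to 1/2.51 = 0.3984 of baseline.
Only the CYP1A2 route changed, so 0.3984 = x·0.36 + (1 − x), giving x = 0.94.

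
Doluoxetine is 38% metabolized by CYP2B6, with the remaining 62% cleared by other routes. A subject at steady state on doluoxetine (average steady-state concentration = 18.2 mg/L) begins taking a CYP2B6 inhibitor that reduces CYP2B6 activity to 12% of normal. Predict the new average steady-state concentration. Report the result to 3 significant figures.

27.3 mg/L

CYP2B6: 0.38 × 0.12 = 0.0456
Other: 0.62 (unchanged)
New clearance relative to baseline: 0.0456 + 0.62 = 0.6656.
New average steady-state concentration = baseline ÷ relative clearance = 18.2 / 0.6656 = 27.3 mg/L.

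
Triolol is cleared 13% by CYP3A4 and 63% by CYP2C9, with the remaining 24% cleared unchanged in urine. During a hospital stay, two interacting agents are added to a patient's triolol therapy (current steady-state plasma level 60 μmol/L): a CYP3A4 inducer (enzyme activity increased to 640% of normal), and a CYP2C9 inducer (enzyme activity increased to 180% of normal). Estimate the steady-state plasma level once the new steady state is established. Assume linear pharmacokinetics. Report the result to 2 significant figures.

27 μmol/L

CYP3A4: 0.13 × 6.4 = 0.832
CYP2C9: 0.63 × 1.8 = 1.134
Other: 0.24 (unchanged)
CL_new/CL_old = 0.832 + 1.134 + 0.24 = 2.206.
New steady-state plasma level = 60 / 2.206 = 27 μmol/L (concentration scales inversely with clearance).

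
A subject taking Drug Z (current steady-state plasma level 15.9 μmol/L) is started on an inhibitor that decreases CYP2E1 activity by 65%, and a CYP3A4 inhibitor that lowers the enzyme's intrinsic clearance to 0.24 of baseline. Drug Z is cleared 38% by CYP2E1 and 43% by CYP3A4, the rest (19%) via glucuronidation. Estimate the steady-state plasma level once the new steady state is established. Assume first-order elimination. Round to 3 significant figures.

37.3 μmol/L

The CYP2E1 pathway (38% of clearance) is reduced to 0.35× activity: 0.38 × 0.35 = 0.133.
The CYP3A4 pathway (43% of clearance) falls to 0.24× activity: 0.43 × 0.24 = 0.1032.
Non-CYP routes (19%) are unchanged.
Relative clearance = 0.133 + 0.1032 + 0.19 = 0.4262.
Dividing the baseline by the relative clearance: 15.9 / 0.4262 = 37.3 μmol/L.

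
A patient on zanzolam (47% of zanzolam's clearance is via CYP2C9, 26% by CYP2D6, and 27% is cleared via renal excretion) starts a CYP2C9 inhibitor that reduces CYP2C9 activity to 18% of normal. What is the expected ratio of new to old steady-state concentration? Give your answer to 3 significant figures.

1.63

CYP2C9: 0.47 × 0.18 = 0.0846
CYP2D6: 0.26 (unchanged)
Other: 0.27 (unchanged)
Relative clearance = 0.0846 + 0.26 + 0.27 = 0.6146.
Since steady-state concentration ∝ 1/CL, the ratio is 1 / 0.6146 = 1.63.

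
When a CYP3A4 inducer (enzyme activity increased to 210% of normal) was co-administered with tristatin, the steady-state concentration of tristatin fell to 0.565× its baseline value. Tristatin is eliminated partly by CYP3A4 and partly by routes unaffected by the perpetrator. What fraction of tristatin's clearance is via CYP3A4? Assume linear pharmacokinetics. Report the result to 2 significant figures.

0.70

Let x = fm,CYP3A4. Because steady-state concentration ∝ 1/CL, relative clearance rose to 1/0.565 = 1.77.
Only the CYP3A4 route changed, so 1.77 = x·2.1 + (1 − x), giving x = 0.70.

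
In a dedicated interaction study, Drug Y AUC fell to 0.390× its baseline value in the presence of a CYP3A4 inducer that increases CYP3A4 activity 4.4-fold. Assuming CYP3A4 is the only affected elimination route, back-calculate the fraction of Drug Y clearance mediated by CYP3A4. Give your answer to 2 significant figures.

0.46

CL'/CL = 1 / 0.390 = 2.564
4.4·fm + (1 − fm) = 2.564
fm = (2.564 − 1) / (4.4 − 1) = 0.46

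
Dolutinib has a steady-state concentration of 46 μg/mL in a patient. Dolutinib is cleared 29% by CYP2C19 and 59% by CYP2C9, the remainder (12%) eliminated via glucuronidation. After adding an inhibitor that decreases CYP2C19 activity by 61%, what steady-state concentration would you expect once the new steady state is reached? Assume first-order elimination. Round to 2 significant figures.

The CYP2C19 pathway (29% of clearance) falls to 0.39× activity: 0.29 × 0.39 = 0.1131.
CYP2C9 (59%) and the residual 12% are unaffected.
New clearance relative to baseline: 0.1131 + 0.59 + 0.12 = 0.8231.
Steady-state concentration ∝ 1/CL, so new value = 46 / 0.8231 = 56 μg/mL.

56 μg/mL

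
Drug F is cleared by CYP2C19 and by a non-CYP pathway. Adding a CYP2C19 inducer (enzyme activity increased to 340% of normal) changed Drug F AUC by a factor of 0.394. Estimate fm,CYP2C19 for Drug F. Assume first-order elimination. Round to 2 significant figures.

0.64

Let fm be the CYP2C19 fraction. New clearance relative to baseline = fm × 3.4 + (1 − fm).
AUC ratio = 1 / (new CL fraction), so new CL fraction = 1 / 0.394 = 2.538.
fm × 3.4 + 1 − fm = 2.538  ⇒  fm × (3.4 − 1) = 1.538  ⇒  fm = 0.64.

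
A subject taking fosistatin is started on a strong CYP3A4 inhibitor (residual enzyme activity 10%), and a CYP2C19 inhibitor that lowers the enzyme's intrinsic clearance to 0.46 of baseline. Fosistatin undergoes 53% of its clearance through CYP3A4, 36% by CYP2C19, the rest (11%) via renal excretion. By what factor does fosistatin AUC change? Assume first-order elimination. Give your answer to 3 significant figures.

The CYP3A4 pathway (53% of clearance) drops to 0.1× activity: 0.53 × 0.1 = 0.053.
The CYP2C19 pathway (36% of clearance) drops to 0.46× activity: 0.36 × 0.46 = 0.1656.
The remaining 11% of clearance is unaffected.
CL_new/CL_old = 0.053 + 0.1656 + 0.11 = 0.3286.
Because AUC varies inversely with clearance, the combined effect is 1 / 0.3286 = 3.04.

3.04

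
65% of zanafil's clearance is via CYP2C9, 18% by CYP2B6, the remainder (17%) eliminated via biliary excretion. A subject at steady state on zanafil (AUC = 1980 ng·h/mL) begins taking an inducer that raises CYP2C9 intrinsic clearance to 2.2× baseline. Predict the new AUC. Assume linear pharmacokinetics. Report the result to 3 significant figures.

1.11 × 10³ ng·h/mL

The CYP2C9 pathway (65% of clearance) rises to 2.2× activity: 0.65 × 2.2 = 1.43.
CYP2B6 (18%) and the residual 17% are unaffected.
Relative clearance = 1.43 + 0.18 + 0.17 = 1.78.
With dosing unchanged, AUC scales as 1/CL: 1980 / 1.78 = 1.11 × 10³ ng·h/mL.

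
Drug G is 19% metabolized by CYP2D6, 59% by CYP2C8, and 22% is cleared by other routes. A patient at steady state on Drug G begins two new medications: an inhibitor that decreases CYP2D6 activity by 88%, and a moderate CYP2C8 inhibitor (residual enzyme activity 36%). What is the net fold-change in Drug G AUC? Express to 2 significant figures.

The CYP2D6 pathway (19% of clearance) drops to 0.12× activity: 0.19 × 0.12 = 0.0228.
The CYP2C8 pathway (59% of clearance) is reduced to 0.36× activity: 0.59 × 0.36 = 0.2124.
Non-CYP routes (22%) are unchanged.
Relative clearance = 0.0228 + 0.2124 + 0.22 = 0.4552.
AUC ∝ 1/CL: fold-change = 1 / 0.4552 = 2.2.

2.2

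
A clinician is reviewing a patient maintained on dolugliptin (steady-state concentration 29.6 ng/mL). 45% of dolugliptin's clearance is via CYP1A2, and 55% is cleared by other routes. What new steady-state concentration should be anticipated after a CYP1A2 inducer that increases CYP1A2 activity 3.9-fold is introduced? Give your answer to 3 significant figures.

12.8 ng/mL

CYP1A2: 0.45 × 3.9 = 1.755
Other: 0.55 (unchanged)
CL_new/CL_old = 1.755 + 0.55 = 2.305.
With dosing unchanged, steady-state concentration scales as 1/CL: 29.6 / 2.305 = 12.8 ng/mL.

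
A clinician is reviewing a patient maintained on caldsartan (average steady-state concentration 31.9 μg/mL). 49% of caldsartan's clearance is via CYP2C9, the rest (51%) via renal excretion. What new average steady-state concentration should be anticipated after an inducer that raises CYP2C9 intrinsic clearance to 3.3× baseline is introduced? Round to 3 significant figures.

The CYP2C9 pathway (49% of clearance) increases to 3.3× activity: 0.49 × 3.3 = 1.617.
The remaining 51% of clearance is unaffected.
Relative clearance = 1.617 + 0.51 = 2.127.
Average steady-state concentration ∝ 1/CL, so new value = 31.9 / 2.127 = 15.0 μg/mL.

15.0 μg/mL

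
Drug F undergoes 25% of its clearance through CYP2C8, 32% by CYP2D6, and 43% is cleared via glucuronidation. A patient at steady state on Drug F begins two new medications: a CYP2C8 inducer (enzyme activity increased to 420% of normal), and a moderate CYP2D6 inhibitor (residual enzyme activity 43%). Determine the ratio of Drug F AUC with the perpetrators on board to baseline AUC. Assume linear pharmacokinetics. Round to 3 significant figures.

The CYP2C8 pathway (25% of clearance) rises to 4.2× activity: 0.25 × 4.2 = 1.05.
The CYP2D6 pathway (32% of clearance) is reduced to 0.43× activity: 0.32 × 0.43 = 0.1376.
The remaining 43% of clearance is unaffected.
Relative clearance = 1.05 + 0.1376 + 0.43 = 1.6176.
Net AUC ratio = 1 / 1.6176 = 0.618.

0.618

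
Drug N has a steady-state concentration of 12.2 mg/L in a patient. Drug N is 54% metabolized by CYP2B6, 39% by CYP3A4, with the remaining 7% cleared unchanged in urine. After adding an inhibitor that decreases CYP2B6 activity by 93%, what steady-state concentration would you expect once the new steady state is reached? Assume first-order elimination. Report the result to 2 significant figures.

CYP2B6: 0.54 × 0.07 = 0.0378
CYP3A4: 0.39 (unchanged)
Other: 0.07 (unchanged)
CL_new/CL_old = 0.0378 + 0.39 + 0.07 = 0.4978.
Steady-state concentration ∝ 1/CL, so new value = 12.2 / 0.4978 = 25 mg/L.

25 mg/L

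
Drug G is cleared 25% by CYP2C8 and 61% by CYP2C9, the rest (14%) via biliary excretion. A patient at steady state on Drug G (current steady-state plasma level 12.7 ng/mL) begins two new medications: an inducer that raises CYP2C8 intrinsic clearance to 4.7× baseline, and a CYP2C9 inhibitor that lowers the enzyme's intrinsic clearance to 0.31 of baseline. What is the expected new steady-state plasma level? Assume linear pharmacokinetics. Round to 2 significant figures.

8.4 ng/mL

CYP2C8: 0.25 × 4.7 = 1.175
CYP2C9: 0.61 × 0.31 = 0.1891
Other: 0.14 (unchanged)
New clearance relative to baseline: 1.175 + 0.1891 + 0.14 = 1.5041.
New steady-state plasma level = 12.7 / 1.5041 = 8.4 ng/mL (concentration scales inversely with clearance).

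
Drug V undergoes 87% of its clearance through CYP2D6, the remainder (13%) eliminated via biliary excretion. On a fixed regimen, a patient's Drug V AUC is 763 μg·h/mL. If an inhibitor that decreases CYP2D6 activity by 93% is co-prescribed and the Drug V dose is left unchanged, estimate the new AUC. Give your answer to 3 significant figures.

4.00 × 10³ μg·h/mL

The CYP2D6 pathway (87% of clearance) is reduced to 0.07× activity: 0.87 × 0.07 = 0.0609.
Non-CYP routes (13%) are unchanged.
CL_new/CL_old = 0.0609 + 0.13 = 0.1909.
With dosing unchanged, AUC scales as 1/CL: 763 / 0.1909 = 4.00 × 10³ μg·h/mL.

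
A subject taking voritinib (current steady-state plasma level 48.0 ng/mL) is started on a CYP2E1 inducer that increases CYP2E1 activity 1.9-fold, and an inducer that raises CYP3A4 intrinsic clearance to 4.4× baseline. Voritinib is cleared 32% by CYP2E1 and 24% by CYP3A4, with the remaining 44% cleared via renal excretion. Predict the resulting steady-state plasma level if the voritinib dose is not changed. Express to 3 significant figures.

CYP2E1: 0.32 × 1.9 = 0.608
CYP3A4: 0.24 × 4.4 = 1.056
Other: 0.44 (unchanged)
Relative clearance = 0.608 + 1.056 + 0.44 = 2.104.
Dividing the baseline by the relative clearance: 48.0 / 2.104 = 22.8 ng/mL.

22.8 ng/mL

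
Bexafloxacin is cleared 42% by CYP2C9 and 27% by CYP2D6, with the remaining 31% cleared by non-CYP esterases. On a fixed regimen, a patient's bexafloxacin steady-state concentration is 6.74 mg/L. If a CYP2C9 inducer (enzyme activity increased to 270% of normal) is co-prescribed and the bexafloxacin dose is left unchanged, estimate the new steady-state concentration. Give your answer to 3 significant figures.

The CYP2C9 pathway (42% of clearance) rises to 2.7× activity: 0.42 × 2.7 = 1.134.
CYP2D6 (27%) and the residual 31% are unaffected.
Relative clearance = 1.134 + 0.27 + 0.31 = 1.714.
New steady-state concentration = baseline ÷ relative clearance = 6.74 / 1.714 = 3.93 mg/L.

3.93 mg/L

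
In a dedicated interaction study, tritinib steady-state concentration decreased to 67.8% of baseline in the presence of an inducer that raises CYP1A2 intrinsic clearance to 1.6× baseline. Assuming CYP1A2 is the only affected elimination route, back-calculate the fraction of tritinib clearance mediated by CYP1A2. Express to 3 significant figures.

Call the CYP1A2 fraction fm. After the interaction, CL_new/CL_old = fm × 1.6 + (1 − fm).
Steady-state concentration ratio = 1 / (new CL fraction), so new CL fraction = 1 / 0.678 = 1.475.
fm × 1.6 + 1 − fm = 1.475  ⇒  fm × (1.6 − 1) = 0.4749  ⇒  fm = 0.792.

0.792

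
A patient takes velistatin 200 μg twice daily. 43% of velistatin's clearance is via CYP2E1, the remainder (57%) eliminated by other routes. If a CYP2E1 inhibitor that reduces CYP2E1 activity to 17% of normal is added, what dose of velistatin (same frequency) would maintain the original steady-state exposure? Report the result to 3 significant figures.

129 μg

The CYP2E1 pathway (43% of clearance) is reduced to 0.17× activity: 0.43 × 0.17 = 0.0731.
The remaining 57% of clearance is unaffected.
CL_new/CL_old = 0.0731 + 0.57 = 0.6431.
Css,avg = (dose rate)/CL, so holding Css fixed requires dose ∝ CL: 200 × 0.6431 = 129 μg.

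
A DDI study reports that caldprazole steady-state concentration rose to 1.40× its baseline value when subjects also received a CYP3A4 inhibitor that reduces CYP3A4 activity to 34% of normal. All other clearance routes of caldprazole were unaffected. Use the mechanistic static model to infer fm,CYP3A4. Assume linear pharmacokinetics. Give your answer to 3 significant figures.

Let fm be the CYP3A4 fraction. New clearance relative to baseline = fm × 0.34 + (1 − fm).
Steady-state concentration ratio = 1 / (new CL fraction), so new CL fraction = 1 / 1.40 = 0.7143.
fm × 0.34 + 1 − fm = 0.7143  ⇒  fm × (0.34 − 1) = −0.2857  ⇒  fm = 0.433.

0.433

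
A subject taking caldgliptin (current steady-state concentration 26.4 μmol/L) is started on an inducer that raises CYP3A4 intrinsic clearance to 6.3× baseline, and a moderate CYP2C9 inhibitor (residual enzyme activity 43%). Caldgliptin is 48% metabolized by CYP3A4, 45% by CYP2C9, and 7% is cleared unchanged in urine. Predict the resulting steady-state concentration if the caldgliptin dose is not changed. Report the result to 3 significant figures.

8.03 μmol/L

CYP3A4: 0.48 × 6.3 = 3.024
CYP2C9: 0.45 × 0.43 = 0.1935
Other: 0.07 (unchanged)
CL_new/CL_old = 3.024 + 0.1935 + 0.07 = 3.2875.
Steady-state concentration ∝ 1/CL: new value = 26.4 / 3.2875 = 8.03 μmol/L.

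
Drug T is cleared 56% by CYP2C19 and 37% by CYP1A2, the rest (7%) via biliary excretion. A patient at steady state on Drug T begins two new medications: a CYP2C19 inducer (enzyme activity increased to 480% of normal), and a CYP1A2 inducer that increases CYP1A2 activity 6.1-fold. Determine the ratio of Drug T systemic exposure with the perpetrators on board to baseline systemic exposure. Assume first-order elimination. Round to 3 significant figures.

0.199

The CYP2C19 pathway (56% of clearance) increases to 4.8× activity: 0.56 × 4.8 = 2.688.
The CYP1A2 pathway (37% of clearance) rises to 6.1× activity: 0.37 × 6.1 = 2.257.
Non-CYP routes (7%) are unchanged.
Relative clearance = 2.688 + 2.257 + 0.07 = 5.015.
Because systemic exposure varies inversely with clearance, the combined effect is 1 / 5.015 = 0.199.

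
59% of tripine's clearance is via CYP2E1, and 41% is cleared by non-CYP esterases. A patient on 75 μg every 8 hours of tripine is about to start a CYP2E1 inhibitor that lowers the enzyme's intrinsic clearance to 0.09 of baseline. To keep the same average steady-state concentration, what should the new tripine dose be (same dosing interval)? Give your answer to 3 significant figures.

34.7 μg

The CYP2E1 pathway (59% of clearance) is reduced to 0.09× activity: 0.59 × 0.09 = 0.0531.
Non-CYP routes (41%) are unchanged.
New clearance relative to baseline: 0.0531 + 0.41 = 0.4631.
To maintain the same steady-state level, dose must scale with clearance: new dose = 75 × 0.4631 = 34.7 μg.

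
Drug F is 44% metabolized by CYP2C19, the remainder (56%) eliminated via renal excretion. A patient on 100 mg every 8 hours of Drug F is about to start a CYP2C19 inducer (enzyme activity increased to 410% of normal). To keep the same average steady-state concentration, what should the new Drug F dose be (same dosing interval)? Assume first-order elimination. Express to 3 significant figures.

The CYP2C19 pathway (44% of clearance) increases to 4.1× activity: 0.44 × 4.1 = 1.804.
The remaining 56% of clearance is unaffected.
Relative clearance = 1.804 + 0.56 = 2.364.
Css,avg = (dose rate)/CL, so holding Css fixed requires dose ∝ CL: 100 × 2.364 = 236 mg.

236 mg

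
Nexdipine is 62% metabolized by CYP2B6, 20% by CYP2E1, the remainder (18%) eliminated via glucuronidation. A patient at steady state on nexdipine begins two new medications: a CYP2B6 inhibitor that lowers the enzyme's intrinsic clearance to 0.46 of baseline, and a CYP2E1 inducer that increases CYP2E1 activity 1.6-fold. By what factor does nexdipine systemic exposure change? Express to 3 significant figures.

1.27

CYP2B6: 0.62 × 0.46 = 0.2852
CYP2E1: 0.2 × 1.6 = 0.32
Other: 0.18 (unchanged)
New clearance relative to baseline: 0.2852 + 0.32 + 0.18 = 0.7852.
Net systemic exposure ratio = 1 / 0.7852 = 1.27.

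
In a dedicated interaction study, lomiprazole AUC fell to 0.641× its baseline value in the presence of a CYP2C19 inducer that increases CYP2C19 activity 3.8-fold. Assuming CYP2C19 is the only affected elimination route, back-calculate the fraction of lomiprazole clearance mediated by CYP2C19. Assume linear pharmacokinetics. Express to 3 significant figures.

0.200

CL'/CL = 1 / 0.641 = 1.56
3.8·fm + (1 − fm) = 1.56
fm = (1.56 − 1) / (3.8 − 1) = 0.200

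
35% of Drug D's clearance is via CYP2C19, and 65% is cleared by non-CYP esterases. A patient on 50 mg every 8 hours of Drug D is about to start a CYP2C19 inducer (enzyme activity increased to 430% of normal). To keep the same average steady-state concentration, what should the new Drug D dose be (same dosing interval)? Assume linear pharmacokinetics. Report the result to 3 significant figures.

108 mg

CYP2C19: 0.35 × 4.3 = 1.505
Other: 0.65 (unchanged)
CL_new/CL_old = 1.505 + 0.65 = 2.155.
To maintain the same steady-state level, dose must scale with clearance: new dose = 50 × 2.155 = 108 mg.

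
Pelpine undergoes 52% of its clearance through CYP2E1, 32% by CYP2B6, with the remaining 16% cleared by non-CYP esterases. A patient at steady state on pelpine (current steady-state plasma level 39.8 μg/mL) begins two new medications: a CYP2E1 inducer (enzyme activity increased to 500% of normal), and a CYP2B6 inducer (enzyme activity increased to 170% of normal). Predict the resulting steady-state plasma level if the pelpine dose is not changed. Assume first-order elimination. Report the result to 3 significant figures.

The CYP2E1 pathway (52% of clearance) is boosted to 5× activity: 0.52 × 5 = 2.6.
The CYP2B6 pathway (32% of clearance) is boosted to 1.7× activity: 0.32 × 1.7 = 0.544.
The remaining 16% of clearance is unaffected.
New clearance relative to baseline: 2.6 + 0.544 + 0.16 = 3.304.
Dividing the baseline by the relative clearance: 39.8 / 3.304 = 12.0 μg/mL.

12.0 μg/mL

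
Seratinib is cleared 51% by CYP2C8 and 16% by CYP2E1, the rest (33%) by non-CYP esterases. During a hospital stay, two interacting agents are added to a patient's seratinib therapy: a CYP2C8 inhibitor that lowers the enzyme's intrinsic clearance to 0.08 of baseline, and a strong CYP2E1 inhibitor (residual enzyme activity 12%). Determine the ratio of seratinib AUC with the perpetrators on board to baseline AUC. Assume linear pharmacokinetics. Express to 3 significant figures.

2.56

CYP2C8: 0.51 × 0.08 = 0.0408
CYP2E1: 0.16 × 0.12 = 0.0192
Other: 0.33 (unchanged)
Relative clearance = 0.0408 + 0.0192 + 0.33 = 0.39.
Net AUC ratio = 1 / 0.39 = 2.56.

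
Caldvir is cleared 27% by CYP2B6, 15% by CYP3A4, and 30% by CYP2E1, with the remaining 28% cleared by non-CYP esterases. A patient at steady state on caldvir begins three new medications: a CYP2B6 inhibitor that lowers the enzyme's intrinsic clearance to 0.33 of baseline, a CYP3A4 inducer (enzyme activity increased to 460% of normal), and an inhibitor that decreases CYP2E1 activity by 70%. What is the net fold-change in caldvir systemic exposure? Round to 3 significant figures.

0.870

CYP2B6: 0.27 × 0.33 = 0.0891
CYP3A4: 0.15 × 4.6 = 0.69
CYP2E1: 0.3 × 0.3 = 0.09
Other: 0.28 (unchanged)
Relative clearance = 0.0891 + 0.69 + 0.09 + 0.28 = 1.1491.
Because systemic exposure varies inversely with clearance, the combined effect is 1 / 1.1491 = 0.870.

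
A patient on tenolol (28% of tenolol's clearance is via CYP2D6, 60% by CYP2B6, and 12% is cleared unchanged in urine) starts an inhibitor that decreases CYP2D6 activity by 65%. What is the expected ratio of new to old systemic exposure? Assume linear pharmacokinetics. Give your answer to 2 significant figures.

The CYP2D6 pathway (28% of clearance) drops to 0.35× activity: 0.28 × 0.35 = 0.098.
CYP2B6 (60%) and the residual 12% are unaffected.
New clearance relative to baseline: 0.098 + 0.6 + 0.12 = 0.818.
Systemic exposure ratio = CL_old/CL_new = 1 / 0.818 = 1.2.

1.2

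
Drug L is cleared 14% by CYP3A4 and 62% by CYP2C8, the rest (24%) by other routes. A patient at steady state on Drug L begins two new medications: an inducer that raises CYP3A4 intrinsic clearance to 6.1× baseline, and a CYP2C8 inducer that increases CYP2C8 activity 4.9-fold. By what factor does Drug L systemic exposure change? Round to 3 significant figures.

0.242

The CYP3A4 pathway (14% of clearance) increases to 6.1× activity: 0.14 × 6.1 = 0.854.
The CYP2C8 pathway (62% of clearance) rises to 4.9× activity: 0.62 × 4.9 = 3.038.
Non-CYP routes (24%) are unchanged.
Relative clearance = 0.854 + 3.038 + 0.24 = 4.132.
Because systemic exposure varies inversely with clearance, the combined effect is 1 / 4.132 = 0.242.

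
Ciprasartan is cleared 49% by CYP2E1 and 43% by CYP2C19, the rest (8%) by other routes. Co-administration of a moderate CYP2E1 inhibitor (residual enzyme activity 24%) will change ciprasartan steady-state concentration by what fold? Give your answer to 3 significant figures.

1.59

The CYP2E1 pathway (49% of clearance) drops to 0.24× activity: 0.49 × 0.24 = 0.1176.
CYP2C19 (43%) and the residual 8% are unaffected.
New clearance relative to baseline: 0.1176 + 0.43 + 0.08 = 0.6276.
Steady-state concentration is inversely proportional to clearance, so the fold-change is 1 / 0.6276 = 1.59.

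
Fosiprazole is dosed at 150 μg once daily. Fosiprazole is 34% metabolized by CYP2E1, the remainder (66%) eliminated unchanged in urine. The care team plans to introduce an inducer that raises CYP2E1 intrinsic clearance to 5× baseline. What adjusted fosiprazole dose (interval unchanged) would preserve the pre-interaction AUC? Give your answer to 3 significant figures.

354 μg

The CYP2E1 pathway (34% of clearance) increases to 5× activity: 0.34 × 5 = 1.7.
The remaining 66% of clearance is unaffected.
Relative clearance = 1.7 + 0.66 = 2.36.
Css,avg = (dose rate)/CL, so holding Css fixed requires dose ∝ CL: 150 × 2.36 = 354 μg.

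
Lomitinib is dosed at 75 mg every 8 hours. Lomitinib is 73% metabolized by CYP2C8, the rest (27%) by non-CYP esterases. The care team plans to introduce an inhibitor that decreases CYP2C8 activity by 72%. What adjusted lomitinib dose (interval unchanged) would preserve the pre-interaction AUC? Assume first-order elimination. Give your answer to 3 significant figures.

35.6 mg

CYP2C8: 0.73 × 0.28 = 0.2044
Other: 0.27 (unchanged)
CL_new/CL_old = 0.2044 + 0.27 = 0.4744.
To maintain the same steady-state level, dose must scale with clearance: new dose = 75 × 0.4744 = 35.6 mg.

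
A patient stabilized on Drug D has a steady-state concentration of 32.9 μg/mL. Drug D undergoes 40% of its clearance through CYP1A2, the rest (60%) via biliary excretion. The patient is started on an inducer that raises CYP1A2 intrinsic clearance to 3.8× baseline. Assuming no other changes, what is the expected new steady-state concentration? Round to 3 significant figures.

The CYP1A2 pathway (40% of clearance) rises to 3.8× activity: 0.4 × 3.8 = 1.52.
Non-CYP routes (60%) are unchanged.
CL_new/CL_old = 1.52 + 0.6 = 2.12.
New steady-state concentration = baseline ÷ relative clearance = 32.9 / 2.12 = 15.5 μg/mL.

15.5 μg/mL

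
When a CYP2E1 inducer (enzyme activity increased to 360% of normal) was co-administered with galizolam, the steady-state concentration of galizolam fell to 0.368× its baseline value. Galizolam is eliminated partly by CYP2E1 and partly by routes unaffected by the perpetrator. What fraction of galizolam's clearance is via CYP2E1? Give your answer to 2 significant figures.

CL'/CL = 1 / 0.368 = 2.717
3.6·fm + (1 − fm) = 2.717
fm = (2.717 − 1) / (3.6 − 1) = 0.66

0.66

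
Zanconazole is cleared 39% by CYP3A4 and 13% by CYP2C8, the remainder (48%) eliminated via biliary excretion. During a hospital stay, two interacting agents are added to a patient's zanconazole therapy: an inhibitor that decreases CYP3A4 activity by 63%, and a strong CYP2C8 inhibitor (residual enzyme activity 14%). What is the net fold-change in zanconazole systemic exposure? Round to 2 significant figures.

The CYP3A4 pathway (39% of clearance) is reduced to 0.37× activity: 0.39 × 0.37 = 0.1443.
The CYP2C8 pathway (13% of clearance) falls to 0.14× activity: 0.13 × 0.14 = 0.0182.
The remaining 48% of clearance is unaffected.
New clearance relative to baseline: 0.1443 + 0.0182 + 0.48 = 0.6425.
Because systemic exposure varies inversely with clearance, the combined effect is 1 / 0.6425 = 1.6.

1.6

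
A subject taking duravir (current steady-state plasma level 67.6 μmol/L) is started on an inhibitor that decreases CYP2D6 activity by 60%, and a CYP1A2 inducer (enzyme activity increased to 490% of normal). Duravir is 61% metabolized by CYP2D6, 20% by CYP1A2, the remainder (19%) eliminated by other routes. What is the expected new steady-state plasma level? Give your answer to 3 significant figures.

47.8 μmol/L

The CYP2D6 pathway (61% of clearance) falls to 0.4× activity: 0.61 × 0.4 = 0.244.
The CYP1A2 pathway (20% of clearance) increases to 4.9× activity: 0.2 × 4.9 = 0.98.
Non-CYP routes (19%) are unchanged.
Relative clearance = 0.244 + 0.98 + 0.19 = 1.414.
New steady-state plasma level = 67.6 / 1.414 = 47.8 μmol/L (concentration scales inversely with clearance).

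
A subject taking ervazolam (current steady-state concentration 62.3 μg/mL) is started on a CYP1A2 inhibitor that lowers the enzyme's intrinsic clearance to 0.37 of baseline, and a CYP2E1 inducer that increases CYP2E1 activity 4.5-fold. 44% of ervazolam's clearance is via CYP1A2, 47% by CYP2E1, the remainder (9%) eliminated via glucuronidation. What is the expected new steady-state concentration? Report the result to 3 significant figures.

26.3 μg/mL

CYP1A2: 0.44 × 0.37 = 0.1628
CYP2E1: 0.47 × 4.5 = 2.115
Other: 0.09 (unchanged)
New clearance relative to baseline: 0.1628 + 2.115 + 0.09 = 2.3678.
Steady-state concentration ∝ 1/CL: new value = 62.3 / 2.3678 = 26.3 μg/mL.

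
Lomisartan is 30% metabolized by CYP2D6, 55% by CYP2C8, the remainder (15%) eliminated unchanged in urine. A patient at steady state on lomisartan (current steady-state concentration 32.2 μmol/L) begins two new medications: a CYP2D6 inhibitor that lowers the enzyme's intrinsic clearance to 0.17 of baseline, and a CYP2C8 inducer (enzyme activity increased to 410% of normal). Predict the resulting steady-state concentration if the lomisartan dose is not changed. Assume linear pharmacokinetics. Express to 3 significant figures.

The CYP2D6 pathway (30% of clearance) falls to 0.17× activity: 0.3 × 0.17 = 0.051.
The CYP2C8 pathway (55% of clearance) is boosted to 4.1× activity: 0.55 × 4.1 = 2.255.
The remaining 15% of clearance is unaffected.
CL_new/CL_old = 0.051 + 2.255 + 0.15 = 2.456.
New steady-state concentration = 32.2 / 2.456 = 13.1 μmol/L (concentration scales inversely with clearance).

13.1 μmol/L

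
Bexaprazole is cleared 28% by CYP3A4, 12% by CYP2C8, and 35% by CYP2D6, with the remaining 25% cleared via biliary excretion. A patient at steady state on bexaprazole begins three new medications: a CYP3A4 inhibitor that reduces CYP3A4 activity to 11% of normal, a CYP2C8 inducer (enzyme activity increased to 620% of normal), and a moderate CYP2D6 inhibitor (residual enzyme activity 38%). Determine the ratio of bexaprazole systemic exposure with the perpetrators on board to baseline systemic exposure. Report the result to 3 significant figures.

The CYP3A4 pathway (28% of clearance) falls to 0.11× activity: 0.28 × 0.11 = 0.0308.
The CYP2C8 pathway (12% of clearance) increases to 6.2× activity: 0.12 × 6.2 = 0.744.
The CYP2D6 pathway (35% of clearance) drops to 0.38× activity: 0.35 × 0.38 = 0.133.
The remaining 25% of clearance is unaffected.
Relative clearance = 0.0308 + 0.744 + 0.133 + 0.25 = 1.1578.
Net systemic exposure ratio = 1 / 1.1578 = 0.864.

0.864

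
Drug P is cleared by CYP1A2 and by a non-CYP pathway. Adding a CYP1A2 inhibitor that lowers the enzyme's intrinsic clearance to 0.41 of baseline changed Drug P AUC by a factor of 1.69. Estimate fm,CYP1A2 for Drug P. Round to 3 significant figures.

0.692

Let fm be the CYP1A2 fraction. New clearance relative to baseline = fm × 0.41 + (1 − fm).
AUC ratio = 1 / (new CL fraction), so new CL fraction = 1 / 1.69 = 0.5917.
fm × 0.41 + 1 − fm = 0.5917  ⇒  fm × (0.41 − 1) = −0.4083  ⇒  fm = 0.692.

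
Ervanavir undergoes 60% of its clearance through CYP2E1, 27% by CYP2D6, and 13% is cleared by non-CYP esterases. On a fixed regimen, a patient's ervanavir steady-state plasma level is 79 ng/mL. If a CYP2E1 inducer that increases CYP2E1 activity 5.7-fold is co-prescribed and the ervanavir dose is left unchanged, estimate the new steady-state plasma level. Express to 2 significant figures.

The CYP2E1 pathway (60% of clearance) increases to 5.7× activity: 0.6 × 5.7 = 3.42.
CYP2D6 (27%) and the residual 13% are unaffected.
CL_new/CL_old = 3.42 + 0.27 + 0.13 = 3.82.
With dosing unchanged, steady-state plasma level scales as 1/CL: 79 / 3.82 = 21 ng/mL.

21 ng/mL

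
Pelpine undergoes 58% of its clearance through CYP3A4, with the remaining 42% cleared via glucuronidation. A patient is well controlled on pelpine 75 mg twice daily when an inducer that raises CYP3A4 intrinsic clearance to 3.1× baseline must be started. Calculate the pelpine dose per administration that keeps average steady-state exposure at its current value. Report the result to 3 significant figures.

166 mg

CYP3A4: 0.58 × 3.1 = 1.798
Other: 0.42 (unchanged)
New clearance relative to baseline: 1.798 + 0.42 = 2.218.
Css,avg = (dose rate)/CL, so holding Css fixed requires dose ∝ CL: 75 × 2.218 = 166 mg.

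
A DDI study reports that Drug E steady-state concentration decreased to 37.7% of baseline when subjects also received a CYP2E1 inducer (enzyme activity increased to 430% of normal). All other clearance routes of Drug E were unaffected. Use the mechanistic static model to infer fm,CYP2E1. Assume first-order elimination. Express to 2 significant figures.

0.50

CL'/CL = 1 / 0.377 = 2.653
4.3·fm + (1 − fm) = 2.653
fm = (2.653 − 1) / (4.3 − 1) = 0.50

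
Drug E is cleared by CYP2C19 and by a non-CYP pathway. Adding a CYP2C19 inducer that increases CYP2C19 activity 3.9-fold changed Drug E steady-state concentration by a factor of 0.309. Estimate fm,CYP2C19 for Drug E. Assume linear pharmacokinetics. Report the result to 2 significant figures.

0.77

CL'/CL = 1 / 0.309 = 3.236
3.9·fm + (1 − fm) = 3.236
fm = (3.236 − 1) / (3.9 − 1) = 0.77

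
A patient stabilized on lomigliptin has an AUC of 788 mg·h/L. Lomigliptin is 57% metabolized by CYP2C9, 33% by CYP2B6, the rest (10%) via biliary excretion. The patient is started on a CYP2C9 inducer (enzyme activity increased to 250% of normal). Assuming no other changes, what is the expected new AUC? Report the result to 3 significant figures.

425 mg·h/L

The CYP2C9 pathway (57% of clearance) increases to 2.5× activity: 0.57 × 2.5 = 1.425.
CYP2B6 (33%) and the residual 10% are unaffected.
New clearance relative to baseline: 1.425 + 0.33 + 0.1 = 1.855.
AUC ∝ 1/CL, so new value = 788 / 1.855 = 425 mg·h/L.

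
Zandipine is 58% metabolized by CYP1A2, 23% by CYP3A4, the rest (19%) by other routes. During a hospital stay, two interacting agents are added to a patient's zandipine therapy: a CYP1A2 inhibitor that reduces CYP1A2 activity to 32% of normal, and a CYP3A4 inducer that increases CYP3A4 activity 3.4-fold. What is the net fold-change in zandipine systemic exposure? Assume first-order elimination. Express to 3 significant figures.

The CYP1A2 pathway (58% of clearance) drops to 0.32× activity: 0.58 × 0.32 = 0.1856.
The CYP3A4 pathway (23% of clearance) is boosted to 3.4× activity: 0.23 × 3.4 = 0.782.
Non-CYP routes (19%) are unchanged.
Relative clearance = 0.1856 + 0.782 + 0.19 = 1.1576.
Because systemic exposure varies inversely with clearance, the combined effect is 1 / 1.1576 = 0.864.

0.864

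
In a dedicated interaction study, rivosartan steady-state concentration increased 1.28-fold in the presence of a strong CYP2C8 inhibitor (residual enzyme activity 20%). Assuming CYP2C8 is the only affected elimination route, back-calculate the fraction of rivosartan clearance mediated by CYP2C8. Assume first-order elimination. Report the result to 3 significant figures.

0.273

CL'/CL = 1 / 1.28 = 0.7812
0.2·fm + (1 − fm) = 0.7812
fm = (0.7812 − 1) / (0.2 − 1) = 0.273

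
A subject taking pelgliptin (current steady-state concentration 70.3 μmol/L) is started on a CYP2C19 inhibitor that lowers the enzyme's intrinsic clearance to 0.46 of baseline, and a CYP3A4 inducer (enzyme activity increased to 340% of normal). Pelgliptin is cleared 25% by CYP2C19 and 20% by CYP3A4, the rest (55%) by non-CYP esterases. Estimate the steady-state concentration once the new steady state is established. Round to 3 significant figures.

The CYP2C19 pathway (25% of clearance) drops to 0.46× activity: 0.25 × 0.46 = 0.115.
The CYP3A4 pathway (20% of clearance) rises to 3.4× activity: 0.2 × 3.4 = 0.68.
Non-CYP routes (55%) are unchanged.
CL_new/CL_old = 0.115 + 0.68 + 0.55 = 1.345.
Steady-state concentration ∝ 1/CL: new value = 70.3 / 1.345 = 52.3 μmol/L.

52.3 μmol/L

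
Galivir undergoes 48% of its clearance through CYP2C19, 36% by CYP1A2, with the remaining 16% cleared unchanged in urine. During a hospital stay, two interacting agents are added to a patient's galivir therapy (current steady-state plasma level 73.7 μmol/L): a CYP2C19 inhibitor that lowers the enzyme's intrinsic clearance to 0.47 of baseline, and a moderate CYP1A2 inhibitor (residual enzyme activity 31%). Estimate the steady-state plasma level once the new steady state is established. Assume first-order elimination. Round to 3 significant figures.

148 μmol/L

The CYP2C19 pathway (48% of clearance) falls to 0.47× activity: 0.48 × 0.47 = 0.2256.
The CYP1A2 pathway (36% of clearance) drops to 0.31× activity: 0.36 × 0.31 = 0.1116.
The remaining 16% of clearance is unaffected.
CL_new/CL_old = 0.2256 + 0.1116 + 0.16 = 0.4972.
New steady-state plasma level = 73.7 / 0.4972 = 148 μmol/L (concentration scales inversely with clearance).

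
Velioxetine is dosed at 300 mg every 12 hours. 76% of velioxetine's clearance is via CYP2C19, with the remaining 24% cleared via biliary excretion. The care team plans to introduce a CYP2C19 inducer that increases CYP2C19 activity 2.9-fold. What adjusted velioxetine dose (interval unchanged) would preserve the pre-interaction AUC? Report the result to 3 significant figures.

The CYP2C19 pathway (76% of clearance) rises to 2.9× activity: 0.76 × 2.9 = 2.204.
Non-CYP routes (24%) are unchanged.
New clearance relative to baseline: 2.204 + 0.24 = 2.444.
Css,avg = (dose rate)/CL, so holding Css fixed requires dose ∝ CL: 300 × 2.444 = 733 mg.

733 mg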